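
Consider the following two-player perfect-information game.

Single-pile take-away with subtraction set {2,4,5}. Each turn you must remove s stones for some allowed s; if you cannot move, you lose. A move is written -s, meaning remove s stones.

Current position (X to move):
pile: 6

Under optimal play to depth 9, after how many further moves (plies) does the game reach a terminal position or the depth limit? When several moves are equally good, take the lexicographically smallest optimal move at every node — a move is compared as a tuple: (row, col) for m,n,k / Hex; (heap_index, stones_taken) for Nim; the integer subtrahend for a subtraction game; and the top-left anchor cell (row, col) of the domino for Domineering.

p1 X@[6]: -2[4]-1 -4[2]-1 -5[1]+1*
p2 O@[1] terminal -1; root [6] d9

PV length from [6]: 1 ply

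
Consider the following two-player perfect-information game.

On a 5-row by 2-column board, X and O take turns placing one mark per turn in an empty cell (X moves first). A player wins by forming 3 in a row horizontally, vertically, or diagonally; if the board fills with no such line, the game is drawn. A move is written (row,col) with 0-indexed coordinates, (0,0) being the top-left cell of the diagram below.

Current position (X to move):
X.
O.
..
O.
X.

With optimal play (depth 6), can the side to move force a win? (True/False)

p1 X@[X./O./../O./X.]: (0,1)[XX/O./../O./X.]-1 (1,1)[X./OX/../O./X.]-1 (2,0)[X./O./X./O./X.]+0* (2,1)[X./O./.X/O./X.]-1 (3,1)[X./O./../OX/X.]-1 (4,1)[X./O./../O./XX]-1
p2 O@[X./O./X./O./X.]: (0,1)[XO/O./X./O./X.]+0* (1,1)[X./OO/X./O./X.]+0 (2,1)[X./O./XO/O./X.]+0 (3,1)[X./O./X./OO/X.]+0 (4,1)[X./O./X./O./XO]+0
p3 X@[XO/O./X./O./X.]: (1,1)[XO/OX/X./O./X.]+0* (2,1)[XO/O./XX/O./X.]+0 (3,1)[XO/O./X./OX/X.]+0 (4,1)[XO/O./X./O./XX]+0
p4 O@[XO/OX/X./O./X.]: (2,1)[XO/OX/XO/O./X.]+0* (3,1)[XO/OX/X./OO/X.]+0 (4,1)[XO/OX/X./O./XO]+0
p5 X@[XO/OX/XO/O./X.]: (3,1)[XO/OX/XO/OX/X.]+0* (4,1)[XO/OX/XO/O./XX]+0
p6 O@[XO/OX/XO/OX/X.]: (4,1)[XO/OX/XO/OX/XO]+0*
p7 X@[XO/OX/XO/OX/XO] terminal +0; root [X./O./../O./X.] d6

X winning at [X./O./../O./X.]: False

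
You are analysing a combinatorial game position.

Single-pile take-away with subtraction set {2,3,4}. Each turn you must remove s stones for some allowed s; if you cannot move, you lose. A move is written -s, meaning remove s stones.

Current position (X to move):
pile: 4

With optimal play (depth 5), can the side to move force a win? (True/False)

ply 1, X at 4 | -2=-1→2; -3=+1→1*; -4=+1→0
ply 2: 1 is terminal -1 (O); from 4 depth 5

X winning at [4]: True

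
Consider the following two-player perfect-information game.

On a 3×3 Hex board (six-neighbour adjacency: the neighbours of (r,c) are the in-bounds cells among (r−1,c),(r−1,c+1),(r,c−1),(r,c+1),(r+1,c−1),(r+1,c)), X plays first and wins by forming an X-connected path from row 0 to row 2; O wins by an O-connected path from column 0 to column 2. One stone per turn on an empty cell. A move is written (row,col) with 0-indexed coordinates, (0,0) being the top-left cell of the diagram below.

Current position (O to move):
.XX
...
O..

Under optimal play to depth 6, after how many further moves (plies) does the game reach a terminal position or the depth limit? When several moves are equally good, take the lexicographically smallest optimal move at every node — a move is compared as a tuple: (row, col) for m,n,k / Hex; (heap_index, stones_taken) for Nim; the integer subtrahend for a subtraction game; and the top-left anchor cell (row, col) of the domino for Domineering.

p1 O@[.XX/.../O..]: (0,0)[OXX/.../O..]-1 (1,0)[.XX/O../O..]-1 (1,1)[.XX/.O./O..]-1 (1,2)[.XX/..O/O..]+1* (2,1)[.XX/.../OO.]+1 (2,2)[.XX/.../O.O]-1
p2 X@[.XX/..O/O..]: (0,0)[XXX/..O/O..]-1* (1,0)[.XX/X.O/O..]-1 (1,1)[.XX/.XO/O..]-1 (2,1)[.XX/..O/OX.]-1 (2,2)[.XX/..O/O.X]-1
p3 O@[XXX/..O/O..]: (1,0)[XXX/O.O/O..]+1* (1,1)[XXX/.OO/O..]+1 (2,1)[XXX/..O/OO.]+1 (2,2)[XXX/..O/O.O]+1
p4 X@[XXX/O.O/O..]: (1,1)[XXX/OXO/O..]-1* (2,1)[XXX/O.O/OX.]-1 (2,2)[XXX/O.O/O.X]-1
p5 O@[XXX/OXO/O..]: (2,1)[XXX/OXO/OO.]+1* (2,2)[XXX/OXO/O.O]-1
p6 X@[XXX/OXO/OO.] terminal -1; root [.XX/.../O..] d6

PV length from [.XX/.../O..]: 5 plies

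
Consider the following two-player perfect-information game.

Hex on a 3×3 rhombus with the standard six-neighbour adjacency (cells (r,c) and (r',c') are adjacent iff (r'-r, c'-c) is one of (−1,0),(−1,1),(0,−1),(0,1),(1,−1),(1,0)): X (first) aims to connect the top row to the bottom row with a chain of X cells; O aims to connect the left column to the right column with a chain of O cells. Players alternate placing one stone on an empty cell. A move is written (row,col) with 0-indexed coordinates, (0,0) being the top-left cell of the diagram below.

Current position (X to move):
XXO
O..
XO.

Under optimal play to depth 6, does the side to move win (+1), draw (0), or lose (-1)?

value(XXO/O../XO., X) = +1

ply 1, X at XXO/O../XO. | (1,1)=+1→XXO/OX./XO.*; (1,2)=-1→XXO/O.X/XO.; (2,2)=-1→XXO/O../XOX
ply 2: XXO/OX./XO. is terminal -1 (O); from XXO/O../XO. depth 6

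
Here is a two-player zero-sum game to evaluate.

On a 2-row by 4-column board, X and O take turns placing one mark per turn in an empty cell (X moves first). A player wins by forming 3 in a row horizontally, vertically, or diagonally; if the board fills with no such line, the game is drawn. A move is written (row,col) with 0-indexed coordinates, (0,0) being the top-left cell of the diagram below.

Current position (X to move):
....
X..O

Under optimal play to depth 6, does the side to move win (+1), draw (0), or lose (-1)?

ply 1, X at ..../X..O | (0,0)=+0→X.../X..O*; (0,1)=+0→.X../X..O; (0,2)=+0→..X./X..O; (0,3)=+0→...X/X..O; (1,1)=+0→..../XX.O; (1,2)=+0→..../X.XO
ply 2, O at X.../X..O | (0,1)=+0→XO../X..O*; (0,2)=+0→X.O./X..O; (0,3)=+0→X..O/X..O; (1,1)=+0→X.../XO.O; (1,2)=+0→X.../X.OO
ply 3, X at XO../X..O | (0,2)=+0→XOX./X..O*; (0,3)=+0→XO.X/X..O; (1,1)=+0→XO../XX.O; (1,2)=+0→XO../X.XO
ply 4, O at XOX./X..O | (0,3)=+0→XOXO/X..O*; (1,1)=+0→XOX./XO.O; (1,2)=+0→XOX./X.OO
ply 5, X at XOXO/X..O | (1,1)=+0→XOXO/XX.O*; (1,2)=+0→XOXO/X.XO
ply 6, O at XOXO/XX.O | (1,2)=+0→XOXO/XXOO*
ply 7: XOXO/XXOO is terminal +0 (X); from ..../X..O depth 6

value(..../X..O, X) = 0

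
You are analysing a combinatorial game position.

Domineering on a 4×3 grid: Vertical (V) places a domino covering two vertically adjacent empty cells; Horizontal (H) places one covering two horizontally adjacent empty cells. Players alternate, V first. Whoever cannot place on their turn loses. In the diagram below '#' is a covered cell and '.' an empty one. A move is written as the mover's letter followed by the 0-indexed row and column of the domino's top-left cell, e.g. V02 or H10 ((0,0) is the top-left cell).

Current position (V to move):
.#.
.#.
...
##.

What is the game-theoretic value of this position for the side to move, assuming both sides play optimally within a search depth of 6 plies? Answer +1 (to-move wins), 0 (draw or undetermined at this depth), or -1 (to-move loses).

value(.#./.#./.../##., V) = +1

p1 V@[.#./.#./.../##.]: V00[##./##./.../##.]+1* V02[.##/.##/.../##.]+1 V10[.#./##./#../##.]+1 V12[.#./.##/..#/##.]+1 V22[.#./.#./..#/###]+1
p2 H@[##./##./.../##.]: H20[##./##./##./##.]-1* H21[##./##./.##/##.]-1
p3 V@[##./##./##./##.]: V02[###/###/##./##.]+1* V12[##./###/###/##.]+1 V22[##./##./###/###]+1
p4 H@[###/###/##./##.] terminal -1; root [.#./.#./.../##.] d6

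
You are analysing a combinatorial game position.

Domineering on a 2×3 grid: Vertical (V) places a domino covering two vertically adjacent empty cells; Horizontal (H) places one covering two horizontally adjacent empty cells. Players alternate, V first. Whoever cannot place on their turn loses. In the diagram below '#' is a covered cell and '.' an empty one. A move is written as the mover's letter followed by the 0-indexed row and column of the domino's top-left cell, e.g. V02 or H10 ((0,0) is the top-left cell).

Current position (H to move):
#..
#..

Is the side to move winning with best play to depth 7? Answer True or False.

H winning at [#../#..]: True

p1 H@[#../#..]: H01[###/#..]+1* H11[#../###]+1
p2 V@[###/#..] terminal -1; root [#../#..] d7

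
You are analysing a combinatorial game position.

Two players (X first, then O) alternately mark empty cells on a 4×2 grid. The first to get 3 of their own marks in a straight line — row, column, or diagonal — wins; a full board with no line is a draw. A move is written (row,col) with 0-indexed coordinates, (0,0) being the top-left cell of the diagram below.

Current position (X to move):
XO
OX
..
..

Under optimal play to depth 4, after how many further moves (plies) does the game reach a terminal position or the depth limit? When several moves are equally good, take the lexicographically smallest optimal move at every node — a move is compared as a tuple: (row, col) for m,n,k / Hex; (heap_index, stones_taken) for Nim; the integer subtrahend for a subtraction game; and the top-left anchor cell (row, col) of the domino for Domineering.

p1 X@[XO/OX/../..]: (2,0)[XO/OX/X./..]+0* (2,1)[XO/OX/.X/..]+0 (3,0)[XO/OX/../X.]+0 (3,1)[XO/OX/../.X]+0
p2 O@[XO/OX/X./..]: (2,1)[XO/OX/XO/..]+0* (3,0)[XO/OX/X./O.]+0 (3,1)[XO/OX/X./.O]+0
p3 X@[XO/OX/XO/..]: (3,0)[XO/OX/XO/X.]+0* (3,1)[XO/OX/XO/.X]+0
p4 O@[XO/OX/XO/X.]: (3,1)[XO/OX/XO/XO]+0*
p5 X@[XO/OX/XO/XO] terminal +0; root [XO/OX/../..] d4

PV length from [XO/OX/../..]: 4 plies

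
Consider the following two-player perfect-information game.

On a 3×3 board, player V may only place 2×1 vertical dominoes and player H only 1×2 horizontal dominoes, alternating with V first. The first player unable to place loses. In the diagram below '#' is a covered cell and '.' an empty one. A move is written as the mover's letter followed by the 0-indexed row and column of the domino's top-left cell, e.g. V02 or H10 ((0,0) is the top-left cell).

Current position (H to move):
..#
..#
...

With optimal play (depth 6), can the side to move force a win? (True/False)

p1 H@[..#/..#/...]: H00[###/..#/...]-1 H10[..#/###/...]+1* H20[..#/..#/##.]-1 H21[..#/..#/.##]-1
p2 V@[..#/###/...] terminal -1; root [..#/..#/...] d6

H winning at [..#/..#/...]: True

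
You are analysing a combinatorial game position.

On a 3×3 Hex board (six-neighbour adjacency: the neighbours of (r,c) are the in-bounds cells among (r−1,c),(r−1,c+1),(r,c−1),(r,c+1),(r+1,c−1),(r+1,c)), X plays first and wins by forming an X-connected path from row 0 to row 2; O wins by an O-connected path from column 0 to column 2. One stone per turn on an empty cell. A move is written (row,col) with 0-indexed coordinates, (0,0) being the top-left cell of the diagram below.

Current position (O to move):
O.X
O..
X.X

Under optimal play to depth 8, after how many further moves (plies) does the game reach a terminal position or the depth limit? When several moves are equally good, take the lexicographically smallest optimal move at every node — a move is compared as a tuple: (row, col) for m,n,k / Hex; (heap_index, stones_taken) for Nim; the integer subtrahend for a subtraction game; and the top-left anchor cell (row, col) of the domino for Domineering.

ply 1, O at O.X/O../X.X | (0,1)=-1→OOX/O../X.X*; (1,1)=-1→O.X/OO./X.X; (1,2)=-1→O.X/O.O/X.X; (2,1)=-1→O.X/O../XOX
ply 2, X at OOX/O../X.X | (1,1)=+1→OOX/OX./X.X*; (1,2)=+1→OOX/O.X/X.X; (2,1)=+1→OOX/O../XXX
ply 3: OOX/OX./X.X is terminal -1 (O); from O.X/O../X.X depth 8

PV length from [O.X/O../X.X]: 2 plies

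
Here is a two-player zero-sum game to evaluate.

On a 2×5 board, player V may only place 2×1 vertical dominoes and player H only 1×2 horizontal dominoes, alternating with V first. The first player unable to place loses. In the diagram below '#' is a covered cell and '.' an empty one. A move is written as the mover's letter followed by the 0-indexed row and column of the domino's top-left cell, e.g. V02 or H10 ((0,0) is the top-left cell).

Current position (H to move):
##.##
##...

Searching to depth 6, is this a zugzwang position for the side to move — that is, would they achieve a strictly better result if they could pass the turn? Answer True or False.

[##.##/##...] H move#1: H12:+1/##.##/####.*, H13:-1/##.##/##.##
[##.##/####.] end (terminal -1, V#2); searched ##.##/##... to 6
pass branch (V moves first from the same position):
  | [##.##/##...] V move#1: V02:-1/#####/###..*
  | [#####/###..] H move#2: H13:+1/#####/#####*
  | [#####/#####] end (terminal -1, V#3); searched ##.##/##... to 6
H moving scores +1; H passing scores +1

zugzwang(##.##/##..., H) = False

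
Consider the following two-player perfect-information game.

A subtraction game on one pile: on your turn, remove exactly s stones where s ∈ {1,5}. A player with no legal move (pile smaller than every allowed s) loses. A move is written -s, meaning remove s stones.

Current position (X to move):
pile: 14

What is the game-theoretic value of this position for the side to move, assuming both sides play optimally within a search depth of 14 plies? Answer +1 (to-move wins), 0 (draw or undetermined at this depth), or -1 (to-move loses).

p1 X@[14]: -1[13]-1* -5[9]-1
p2 O@[13]: -1[12]+1* -5[8]+1
p3 X@[12]: -1[11]-1* -5[7]-1
p4 O@[11]: -1[10]+1* -5[6]+1
p5 X@[10]: -1[9]-1* -5[5]-1
p6 O@[9]: -1[8]+1* -5[4]+1
p7 X@[8]: -1[7]-1* -5[3]-1
p8 O@[7]: -1[6]+1* -5[2]+1
p9 X@[6]: -1[5]-1* -5[1]-1
p10 O@[5]: -1[4]+1* -5[0]+1
p11 X@[4]: -1[3]-1*
p12 O@[3]: -1[2]+1*
p13 X@[2]: -1[1]-1*
p14 O@[1]: -1[0]+1*
p15 X@[0] terminal -1; root [14] d14

value(14, X) = -1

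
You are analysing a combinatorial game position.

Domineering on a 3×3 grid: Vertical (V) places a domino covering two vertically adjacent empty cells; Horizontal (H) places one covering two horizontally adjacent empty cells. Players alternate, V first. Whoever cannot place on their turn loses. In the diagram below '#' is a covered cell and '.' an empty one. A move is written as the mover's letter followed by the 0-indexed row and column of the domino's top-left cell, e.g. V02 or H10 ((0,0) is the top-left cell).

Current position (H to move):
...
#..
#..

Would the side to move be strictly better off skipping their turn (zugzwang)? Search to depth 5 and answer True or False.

zugzwang(.../#../#.., H) = False

p1 H@[.../#../#..]: H00[##./#../#..]-1 H01[.##/#../#..]-1 H11[.../###/#..]+1* H21[.../#../###]-1
p2 V@[.../###/#..] terminal -1; root [.../#../#..] d5
suppose H passes — search the same position with V to move:
pass> p1 V@[.../#../#..]: V01[.#./##./#..]+1* V02[..#/#.#/#..]+1 V11[.../##./##.]+1 V12[.../#.#/#.#]+1
pass> p2 H@[.#./##./#..]: H21[.#./##./###]-1*
pass> p3 V@[.#./##./###]: V02[.##/###/###]+1*
pass> p4 H@[.##/###/###] terminal -1; root [.../#../#..] d5
for H: play +1, pass -1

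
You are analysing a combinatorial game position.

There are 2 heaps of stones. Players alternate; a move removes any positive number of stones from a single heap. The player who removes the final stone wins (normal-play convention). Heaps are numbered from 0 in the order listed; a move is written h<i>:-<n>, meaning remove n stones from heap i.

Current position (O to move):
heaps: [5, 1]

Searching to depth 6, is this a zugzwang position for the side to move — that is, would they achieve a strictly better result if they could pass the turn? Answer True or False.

zugzwang((5,1), O) = False

[(5,1)] O move#1: h0:-1:-1/(4,1), h0:-2:-1/(3,1), h0:-3:-1/(2,1), h0:-4:+1/(1,1)*, h0:-5:-1/(0,1), h1:-1:-1/(5,0)
[(1,1)] X move#2: h0:-1:-1/(0,1)*, h1:-1:-1/(1,0)
[(0,1)] O move#3: h1:-1:+1/(0,0)*
[(0,0)] end (terminal -1, X#4); searched (5,1) to 6
if O skipped the turn, X would face:
~ [(5,1)] X move#1: h0:-1:-1/(4,1), h0:-2:-1/(3,1), h0:-3:-1/(2,1), h0:-4:+1/(1,1)*, h0:-5:-1/(0,1), h1:-1:-1/(5,0)
~ [(1,1)] O move#2: h0:-1:-1/(0,1)*, h1:-1:-1/(1,0)
~ [(0,1)] X move#3: h1:-1:+1/(0,0)*
~ [(0,0)] end (terminal -1, O#4); searched (5,1) to 6
compare (O): move=+1 vs pass=-1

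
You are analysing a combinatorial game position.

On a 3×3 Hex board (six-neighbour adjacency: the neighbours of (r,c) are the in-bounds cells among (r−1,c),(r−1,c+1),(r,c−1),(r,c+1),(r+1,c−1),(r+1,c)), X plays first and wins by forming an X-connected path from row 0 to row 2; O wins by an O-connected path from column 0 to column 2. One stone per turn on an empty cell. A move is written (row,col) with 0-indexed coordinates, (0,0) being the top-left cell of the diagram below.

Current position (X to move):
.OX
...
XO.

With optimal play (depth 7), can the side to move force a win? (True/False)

X winning at [.OX/.../XO.]: True

p1 X@[.OX/.../XO.]: (0,0)[XOX/.../XO.]+1* (1,0)[.OX/X../XO.]+1 (1,1)[.OX/.X./XO.]+1 (1,2)[.OX/..X/XO.]+1 (2,2)[.OX/.../XOX]+1
p2 O@[XOX/.../XO.]: (1,0)[XOX/O../XO.]-1* (1,1)[XOX/.O./XO.]-1 (1,2)[XOX/..O/XO.]-1 (2,2)[XOX/.../XOO]-1
p3 X@[XOX/O../XO.]: (1,1)[XOX/OX./XO.]+1* (1,2)[XOX/O.X/XO.]+1 (2,2)[XOX/O../XOX]+1
p4 O@[XOX/OX./XO.] terminal -1; root [.OX/.../XO.] d7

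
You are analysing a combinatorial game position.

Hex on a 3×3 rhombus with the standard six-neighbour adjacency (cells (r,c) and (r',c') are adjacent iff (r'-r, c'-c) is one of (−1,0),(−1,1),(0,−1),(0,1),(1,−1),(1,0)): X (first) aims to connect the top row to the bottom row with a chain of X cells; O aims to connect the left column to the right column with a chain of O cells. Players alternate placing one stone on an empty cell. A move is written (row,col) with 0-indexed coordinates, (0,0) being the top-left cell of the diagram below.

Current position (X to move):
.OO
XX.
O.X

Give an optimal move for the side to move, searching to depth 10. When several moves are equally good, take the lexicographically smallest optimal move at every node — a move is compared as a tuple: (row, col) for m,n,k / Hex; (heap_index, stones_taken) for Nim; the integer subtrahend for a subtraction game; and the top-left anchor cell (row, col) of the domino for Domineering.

p1 X@[.OO/XX./O.X]: (0,0)[XOO/XX./O.X]+1* (1,2)[.OO/XXX/O.X]-1 (2,1)[.OO/XX./OXX]-1
p2 O@[XOO/XX./O.X]: (1,2)[XOO/XXO/O.X]-1* (2,1)[XOO/XX./OOX]-1
p3 X@[XOO/XXO/O.X]: (2,1)[XOO/XXO/OXX]+1*
p4 O@[XOO/XXO/OXX] terminal -1; root [.OO/XX./O.X] d10

X's best at [.OO/XX./O.X]: (0,0)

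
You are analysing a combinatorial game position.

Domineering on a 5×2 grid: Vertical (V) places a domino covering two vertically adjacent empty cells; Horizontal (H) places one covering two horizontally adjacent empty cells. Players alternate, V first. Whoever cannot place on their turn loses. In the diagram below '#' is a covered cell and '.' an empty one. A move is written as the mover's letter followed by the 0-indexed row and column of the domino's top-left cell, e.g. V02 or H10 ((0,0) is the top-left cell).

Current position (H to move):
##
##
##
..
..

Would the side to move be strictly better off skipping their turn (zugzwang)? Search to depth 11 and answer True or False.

zugzwang(##/##/##/../.., H) = False

ply 1, H at ##/##/##/../.. | H30=+1→##/##/##/##/..*; H40=+1→##/##/##/../##
ply 2: ##/##/##/##/.. is terminal -1 (V); from ##/##/##/../.. depth 11
suppose H passes — search the same position with V to move:
pass> ply 1, V at ##/##/##/../.. | V30=+1→##/##/##/#./#.*; V31=+1→##/##/##/.#/.#
pass> ply 2: ##/##/##/#./#. is terminal -1 (H); from ##/##/##/../.. depth 11
for H: play +1, pass -1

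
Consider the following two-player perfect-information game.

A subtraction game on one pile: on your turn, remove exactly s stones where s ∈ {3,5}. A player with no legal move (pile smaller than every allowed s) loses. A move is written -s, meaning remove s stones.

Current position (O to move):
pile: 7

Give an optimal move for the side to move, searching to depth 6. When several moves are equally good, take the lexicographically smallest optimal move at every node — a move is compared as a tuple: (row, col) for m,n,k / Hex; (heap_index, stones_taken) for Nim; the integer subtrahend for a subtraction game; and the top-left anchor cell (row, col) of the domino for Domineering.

O's best at [7]: -5

ply 1, O at 7 | -3=-1→4; -5=+1→2*
ply 2: 2 is terminal -1 (X); from 7 depth 6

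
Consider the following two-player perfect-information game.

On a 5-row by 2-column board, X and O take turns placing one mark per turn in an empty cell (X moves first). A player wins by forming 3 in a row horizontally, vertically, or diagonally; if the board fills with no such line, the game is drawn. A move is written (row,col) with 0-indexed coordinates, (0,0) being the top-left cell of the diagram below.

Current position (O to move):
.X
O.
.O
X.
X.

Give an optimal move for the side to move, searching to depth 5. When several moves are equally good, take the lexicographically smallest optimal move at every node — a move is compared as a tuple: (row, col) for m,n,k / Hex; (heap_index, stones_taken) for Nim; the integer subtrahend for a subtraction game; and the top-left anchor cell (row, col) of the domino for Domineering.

ply 1, O at .X/O./.O/X./X. | (0,0)=-1→OX/O./.O/X./X.; (1,1)=-1→.X/OO/.O/X./X.; (2,0)=+1→.X/O./OO/X./X.*; (3,1)=-1→.X/O./.O/XO/X.; (4,1)=-1→.X/O./.O/X./XO
ply 2, X at .X/O./OO/X./X. | (0,0)=-1→XX/O./OO/X./X.*; (1,1)=-1→.X/OX/OO/X./X.; (3,1)=-1→.X/O./OO/XX/X.; (4,1)=-1→.X/O./OO/X./XX
ply 3, O at XX/O./OO/X./X. | (1,1)=+0→XX/OO/OO/X./X.; (3,1)=+1→XX/O./OO/XO/X.*; (4,1)=+0→XX/O./OO/X./XO
ply 4, X at XX/O./OO/XO/X. | (1,1)=-1→XX/OX/OO/XO/X.*; (4,1)=-1→XX/O./OO/XO/XX
ply 5, O at XX/OX/OO/XO/X. | (4,1)=+1→XX/OX/OO/XO/XO*
ply 6: XX/OX/OO/XO/XO is terminal -1 (X); from .X/O./.O/X./X. depth 5

O's best at [.X/O./.O/X./X.]: (2,0)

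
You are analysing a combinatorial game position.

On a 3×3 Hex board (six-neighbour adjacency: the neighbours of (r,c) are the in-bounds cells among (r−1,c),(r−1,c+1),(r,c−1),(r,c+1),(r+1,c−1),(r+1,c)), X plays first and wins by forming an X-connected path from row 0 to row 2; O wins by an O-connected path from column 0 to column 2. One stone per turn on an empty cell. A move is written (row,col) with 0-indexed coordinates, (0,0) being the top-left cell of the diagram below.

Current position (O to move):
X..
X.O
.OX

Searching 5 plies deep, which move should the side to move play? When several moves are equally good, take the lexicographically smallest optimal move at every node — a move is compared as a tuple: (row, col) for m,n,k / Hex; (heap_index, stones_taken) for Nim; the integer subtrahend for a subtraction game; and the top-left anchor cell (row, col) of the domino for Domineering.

O's best at [X../X.O/.OX]: (2,0)

[X../X.O/.OX] O move#1: (0,1):-1/XO./X.O/.OX, (0,2):-1/X.O/X.O/.OX, (1,1):-1/X../XOO/.OX, (2,0):+1/X../X.O/OOX*
[X../X.O/OOX] end (terminal -1, X#2); searched X../X.O/.OX to 5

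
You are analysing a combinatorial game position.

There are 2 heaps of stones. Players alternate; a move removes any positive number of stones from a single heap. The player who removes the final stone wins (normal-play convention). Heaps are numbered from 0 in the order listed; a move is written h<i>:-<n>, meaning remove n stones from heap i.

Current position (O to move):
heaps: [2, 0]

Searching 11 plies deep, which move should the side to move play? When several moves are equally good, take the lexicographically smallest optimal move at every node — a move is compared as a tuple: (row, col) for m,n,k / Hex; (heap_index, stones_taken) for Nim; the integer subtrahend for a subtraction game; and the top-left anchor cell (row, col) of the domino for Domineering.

ply 1, O at (2,0) | h0:-1=-1→(1,0); h0:-2=+1→(0,0)*
ply 2: (0,0) is terminal -1 (X); from (2,0) depth 11

O's best at [(2,0)]: h0:-2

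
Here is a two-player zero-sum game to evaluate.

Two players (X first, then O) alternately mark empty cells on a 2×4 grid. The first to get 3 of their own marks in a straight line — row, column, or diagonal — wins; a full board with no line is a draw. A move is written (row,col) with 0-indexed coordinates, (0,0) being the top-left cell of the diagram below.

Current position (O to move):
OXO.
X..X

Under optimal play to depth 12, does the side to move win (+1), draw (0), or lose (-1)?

p1 O@[OXO./X..X]: (0,3)[OXOO/X..X]+0* (1,1)[OXO./XO.X]+0 (1,2)[OXO./X.OX]+0
p2 X@[OXOO/X..X]: (1,1)[OXOO/XX.X]+0* (1,2)[OXOO/X.XX]+0
p3 O@[OXOO/XX.X]: (1,2)[OXOO/XXOX]+0*
p4 X@[OXOO/XXOX] terminal +0; root [OXO./X..X] d12

value(OXO./X..X, O) = 0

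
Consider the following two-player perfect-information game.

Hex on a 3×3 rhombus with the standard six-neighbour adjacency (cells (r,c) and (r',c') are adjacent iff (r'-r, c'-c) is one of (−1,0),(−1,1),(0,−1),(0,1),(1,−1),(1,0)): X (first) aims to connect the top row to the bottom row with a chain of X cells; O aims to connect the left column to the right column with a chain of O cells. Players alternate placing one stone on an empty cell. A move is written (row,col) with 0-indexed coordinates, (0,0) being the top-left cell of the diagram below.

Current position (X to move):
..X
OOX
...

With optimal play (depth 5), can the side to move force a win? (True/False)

p1 X@[..X/OOX/...]: (0,0)[X.X/OOX/...]+1* (0,1)[.XX/OOX/...]+1 (2,0)[..X/OOX/X..]+1 (2,1)[..X/OOX/.X.]+1 (2,2)[..X/OOX/..X]+1
p2 O@[X.X/OOX/...]: (0,1)[XOX/OOX/...]-1* (2,0)[X.X/OOX/O..]-1 (2,1)[X.X/OOX/.O.]-1 (2,2)[X.X/OOX/..O]-1
p3 X@[XOX/OOX/...]: (2,0)[XOX/OOX/X..]+1* (2,1)[XOX/OOX/.X.]+1 (2,2)[XOX/OOX/..X]+1
p4 O@[XOX/OOX/X..]: (2,1)[XOX/OOX/XO.]-1* (2,2)[XOX/OOX/X.O]-1
p5 X@[XOX/OOX/XO.]: (2,2)[XOX/OOX/XOX]+1*
p6 O@[XOX/OOX/XOX] terminal -1; root [..X/OOX/...] d5

X winning at [..X/OOX/...]: True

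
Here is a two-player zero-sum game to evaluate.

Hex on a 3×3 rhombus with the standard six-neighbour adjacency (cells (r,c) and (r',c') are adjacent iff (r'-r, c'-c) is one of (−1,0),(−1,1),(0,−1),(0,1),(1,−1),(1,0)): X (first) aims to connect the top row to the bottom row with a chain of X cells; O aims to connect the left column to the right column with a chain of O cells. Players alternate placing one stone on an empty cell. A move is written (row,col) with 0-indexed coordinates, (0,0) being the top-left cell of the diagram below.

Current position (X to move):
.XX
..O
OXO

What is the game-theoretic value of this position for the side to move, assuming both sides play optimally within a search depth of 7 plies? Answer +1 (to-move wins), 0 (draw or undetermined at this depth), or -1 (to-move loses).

[.XX/..O/OXO] X move#1: (0,0):-1/XXX/..O/OXO, (1,0):-1/.XX/X.O/OXO, (1,1):+1/.XX/.XO/OXO*
[.XX/.XO/OXO] end (terminal -1, O#2); searched .XX/..O/OXO to 7

value(.XX/..O/OXO, X) = +1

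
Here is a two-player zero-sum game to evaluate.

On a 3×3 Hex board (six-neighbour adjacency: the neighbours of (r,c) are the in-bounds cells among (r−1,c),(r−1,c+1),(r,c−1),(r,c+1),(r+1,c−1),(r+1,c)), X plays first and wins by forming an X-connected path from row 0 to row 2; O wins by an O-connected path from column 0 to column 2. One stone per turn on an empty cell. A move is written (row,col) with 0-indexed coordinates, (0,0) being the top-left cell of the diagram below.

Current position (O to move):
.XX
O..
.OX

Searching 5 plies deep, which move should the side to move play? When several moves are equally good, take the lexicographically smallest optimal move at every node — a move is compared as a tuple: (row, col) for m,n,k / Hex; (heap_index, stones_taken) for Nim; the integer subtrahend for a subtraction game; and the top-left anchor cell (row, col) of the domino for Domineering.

[.XX/O../.OX] O move#1: (0,0):-1/OXX/O../.OX, (1,1):-1/.XX/OO./.OX, (1,2):+1/.XX/O.O/.OX*, (2,0):-1/.XX/O../OOX
[.XX/O.O/.OX] X move#2: (0,0):-1/XXX/O.O/.OX*, (1,1):-1/.XX/OXO/.OX, (2,0):-1/.XX/O.O/XOX
[XXX/O.O/.OX] O move#3: (1,1):+1/XXX/OOO/.OX*, (2,0):+1/XXX/O.O/OOX
[XXX/OOO/.OX] end (terminal -1, X#4); searched .XX/O../.OX to 5

O's best at [.XX/O../.OX]: (1,2)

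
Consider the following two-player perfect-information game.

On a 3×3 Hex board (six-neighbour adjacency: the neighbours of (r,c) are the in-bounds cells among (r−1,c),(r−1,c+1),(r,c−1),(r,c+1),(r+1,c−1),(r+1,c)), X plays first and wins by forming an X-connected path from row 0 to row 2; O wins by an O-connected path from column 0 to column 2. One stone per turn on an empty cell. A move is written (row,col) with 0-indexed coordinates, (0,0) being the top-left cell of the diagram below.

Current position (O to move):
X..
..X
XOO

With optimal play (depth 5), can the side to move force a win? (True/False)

O winning at [X../..X/XOO]: False

p1 O@[X../..X/XOO]: (0,1)[XO./..X/XOO]-1* (0,2)[X.O/..X/XOO]-1 (1,0)[X../O.X/XOO]-1 (1,1)[X../.OX/XOO]-1
p2 X@[XO./..X/XOO]: (0,2)[XOX/..X/XOO]+1* (1,0)[XO./X.X/XOO]+1 (1,1)[XO./.XX/XOO]+1
p3 O@[XOX/..X/XOO]: (1,0)[XOX/O.X/XOO]-1* (1,1)[XOX/.OX/XOO]-1
p4 X@[XOX/O.X/XOO]: (1,1)[XOX/OXX/XOO]+1*
p5 O@[XOX/OXX/XOO] terminal -1; root [X../..X/XOO] d5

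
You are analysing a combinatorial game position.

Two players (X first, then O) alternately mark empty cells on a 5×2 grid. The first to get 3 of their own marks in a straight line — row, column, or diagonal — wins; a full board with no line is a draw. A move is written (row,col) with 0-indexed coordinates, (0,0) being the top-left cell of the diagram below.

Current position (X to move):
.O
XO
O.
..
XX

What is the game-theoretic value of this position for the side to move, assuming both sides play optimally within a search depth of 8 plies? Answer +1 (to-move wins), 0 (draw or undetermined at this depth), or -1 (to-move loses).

value(.O/XO/O./../XX, X) = 0

ply 1, X at .O/XO/O./../XX | (0,0)=-1→XO/XO/O./../XX; (2,1)=+0→.O/XO/OX/../XX*; (3,0)=-1→.O/XO/O./X./XX; (3,1)=-1→.O/XO/O./.X/XX
ply 2, O at .O/XO/OX/../XX | (0,0)=-1→OO/XO/OX/../XX; (3,0)=-1→.O/XO/OX/O./XX; (3,1)=+0→.O/XO/OX/.O/XX*
ply 3, X at .O/XO/OX/.O/XX | (0,0)=+0→XO/XO/OX/.O/XX*; (3,0)=+0→.O/XO/OX/XO/XX
ply 4, O at XO/XO/OX/.O/XX | (3,0)=+0→XO/XO/OX/OO/XX*
ply 5: XO/XO/OX/OO/XX is terminal +0 (X); from .O/XO/O./../XX depth 8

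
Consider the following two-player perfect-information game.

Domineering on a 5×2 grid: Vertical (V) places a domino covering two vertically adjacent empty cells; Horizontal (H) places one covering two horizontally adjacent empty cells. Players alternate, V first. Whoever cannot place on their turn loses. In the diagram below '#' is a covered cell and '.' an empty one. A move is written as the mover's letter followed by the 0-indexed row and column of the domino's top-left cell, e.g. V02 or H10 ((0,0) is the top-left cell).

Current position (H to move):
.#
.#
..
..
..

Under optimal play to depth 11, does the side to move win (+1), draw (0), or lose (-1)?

value(.#/.#/../../.., H) = +1

ply 1, H at .#/.#/../../.. | H20=-1→.#/.#/##/../..; H30=+1→.#/.#/../##/..*; H40=-1→.#/.#/../../##
ply 2, V at .#/.#/../##/.. | V00=-1→##/##/../##/..*; V10=-1→.#/##/#./##/..
ply 3, H at ##/##/../##/.. | H20=+1→##/##/##/##/..*; H40=+1→##/##/../##/##
ply 4: ##/##/##/##/.. is terminal -1 (V); from .#/.#/../../.. depth 11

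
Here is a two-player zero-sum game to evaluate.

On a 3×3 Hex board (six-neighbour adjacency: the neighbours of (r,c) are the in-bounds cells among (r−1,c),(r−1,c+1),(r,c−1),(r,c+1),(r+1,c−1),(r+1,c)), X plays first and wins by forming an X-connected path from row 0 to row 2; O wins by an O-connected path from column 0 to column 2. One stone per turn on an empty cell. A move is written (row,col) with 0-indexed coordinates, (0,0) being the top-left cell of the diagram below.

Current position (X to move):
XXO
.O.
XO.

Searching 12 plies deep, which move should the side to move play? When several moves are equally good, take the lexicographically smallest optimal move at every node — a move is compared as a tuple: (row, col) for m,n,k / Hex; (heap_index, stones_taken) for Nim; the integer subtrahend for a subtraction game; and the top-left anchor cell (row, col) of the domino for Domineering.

[XXO/.O./XO.] X move#1: (1,0):+1/XXO/XO./XO.*, (1,2):-1/XXO/.OX/XO., (2,2):-1/XXO/.O./XOX
[XXO/XO./XO.] end (terminal -1, O#2); searched XXO/.O./XO. to 12

X's best at [XXO/.O./XO.]: (1,0)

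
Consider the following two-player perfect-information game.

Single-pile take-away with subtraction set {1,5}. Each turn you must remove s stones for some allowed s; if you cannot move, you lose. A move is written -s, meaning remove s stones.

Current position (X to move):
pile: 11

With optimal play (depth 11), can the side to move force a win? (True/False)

ply 1, X at 11 | -1=+1→10*; -5=+1→6
ply 2, O at 10 | -1=-1→9*; -5=-1→5
ply 3, X at 9 | -1=+1→8*; -5=+1→4
ply 4, O at 8 | -1=-1→7*; -5=-1→3
ply 5, X at 7 | -1=+1→6*; -5=+1→2
ply 6, O at 6 | -1=-1→5*; -5=-1→1
ply 7, X at 5 | -1=+1→4*; -5=+1→0
ply 8, O at 4 | -1=-1→3*
ply 9, X at 3 | -1=+1→2*
ply 10, O at 2 | -1=-1→1*
ply 11, X at 1 | -1=+1→0*
ply 12: 0 is terminal -1 (O); from 11 depth 11

X winning at [11]: True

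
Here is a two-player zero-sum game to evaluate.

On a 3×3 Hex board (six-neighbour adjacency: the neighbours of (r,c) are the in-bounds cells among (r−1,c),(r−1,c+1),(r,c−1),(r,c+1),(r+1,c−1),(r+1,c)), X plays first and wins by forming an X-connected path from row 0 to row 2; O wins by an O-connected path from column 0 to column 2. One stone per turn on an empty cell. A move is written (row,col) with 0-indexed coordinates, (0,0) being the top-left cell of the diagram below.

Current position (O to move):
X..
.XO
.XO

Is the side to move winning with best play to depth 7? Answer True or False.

p1 O@[X../.XO/.XO]: (0,1)[XO./.XO/.XO]-1* (0,2)[X.O/.XO/.XO]-1 (1,0)[X../OXO/.XO]-1 (2,0)[X../.XO/OXO]-1
p2 X@[XO./.XO/.XO]: (0,2)[XOX/.XO/.XO]+1* (1,0)[XO./XXO/.XO]+1 (2,0)[XO./.XO/XXO]+1
p3 O@[XOX/.XO/.XO] terminal -1; root [X../.XO/.XO] d7

O winning at [X../.XO/.XO]: False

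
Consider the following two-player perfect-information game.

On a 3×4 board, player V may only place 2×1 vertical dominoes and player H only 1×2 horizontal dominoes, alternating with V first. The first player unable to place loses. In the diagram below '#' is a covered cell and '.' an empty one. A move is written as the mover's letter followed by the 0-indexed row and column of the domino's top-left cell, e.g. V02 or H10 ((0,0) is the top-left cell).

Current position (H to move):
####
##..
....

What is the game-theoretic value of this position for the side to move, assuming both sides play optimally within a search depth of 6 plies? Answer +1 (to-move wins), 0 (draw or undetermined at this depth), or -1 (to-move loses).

[####/##../....] H move#1: H12:+1/####/####/....*, H20:-1/####/##../##.., H21:-1/####/##../.##., H22:+1/####/##../..##
[####/####/....] end (terminal -1, V#2); searched ####/##../.... to 6

value(####/##../...., H) = +1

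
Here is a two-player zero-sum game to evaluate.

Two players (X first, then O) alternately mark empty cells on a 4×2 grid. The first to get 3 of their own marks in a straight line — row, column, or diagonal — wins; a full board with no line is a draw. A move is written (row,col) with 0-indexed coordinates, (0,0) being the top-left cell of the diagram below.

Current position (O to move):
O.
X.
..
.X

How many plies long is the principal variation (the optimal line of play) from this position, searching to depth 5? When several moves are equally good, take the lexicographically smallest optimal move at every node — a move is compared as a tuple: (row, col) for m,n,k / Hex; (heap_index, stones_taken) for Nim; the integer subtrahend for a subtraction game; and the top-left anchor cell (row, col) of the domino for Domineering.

PV length from [O./X./../.X]: 5 plies

p1 O@[O./X./../.X]: (0,1)[OO/X./../.X]+0* (1,1)[O./XO/../.X]+0 (2,0)[O./X./O./.X]+0 (2,1)[O./X./.O/.X]+0 (3,0)[O./X./../OX]+0
p2 X@[OO/X./../.X]: (1,1)[OO/XX/../.X]+0* (2,0)[OO/X./X./.X]+0 (2,1)[OO/X./.X/.X]+0 (3,0)[OO/X./../XX]+0
p3 O@[OO/XX/../.X]: (2,0)[OO/XX/O./.X]-1 (2,1)[OO/XX/.O/.X]+0* (3,0)[OO/XX/../OX]-1
p4 X@[OO/XX/.O/.X]: (2,0)[OO/XX/XO/.X]+0* (3,0)[OO/XX/.O/XX]+0
p5 O@[OO/XX/XO/.X]: (3,0)[OO/XX/XO/OX]+0*
p6 X@[OO/XX/XO/OX] terminal +0; root [O./X./../.X] d5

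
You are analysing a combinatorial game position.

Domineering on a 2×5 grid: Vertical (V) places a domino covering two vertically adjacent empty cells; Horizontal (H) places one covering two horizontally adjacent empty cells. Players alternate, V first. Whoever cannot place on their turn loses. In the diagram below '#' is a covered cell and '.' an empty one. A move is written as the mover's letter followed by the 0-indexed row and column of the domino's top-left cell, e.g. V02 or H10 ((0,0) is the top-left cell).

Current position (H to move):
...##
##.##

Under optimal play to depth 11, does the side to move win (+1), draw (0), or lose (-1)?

[...##/##.##] H move#1: H00:-1/##.##/##.##, H01:+1/.####/##.##*
[.####/##.##] end (terminal -1, V#2); searched ...##/##.## to 11

value(...##/##.##, H) = +1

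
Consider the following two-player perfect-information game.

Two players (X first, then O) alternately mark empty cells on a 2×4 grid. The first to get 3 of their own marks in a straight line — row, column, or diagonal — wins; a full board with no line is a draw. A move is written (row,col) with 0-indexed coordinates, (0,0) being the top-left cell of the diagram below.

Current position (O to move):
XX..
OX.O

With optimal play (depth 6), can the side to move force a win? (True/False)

O winning at [XX../OX.O]: False

[XX../OX.O] O move#1: (0,2):+0/XXO./OX.O*, (0,3):-1/XX.O/OX.O, (1,2):-1/XX../OXOO
[XXO./OX.O] X move#2: (0,3):+0/XXOX/OX.O*, (1,2):+0/XXO./OXXO
[XXOX/OX.O] O move#3: (1,2):+0/XXOX/OXOO*
[XXOX/OXOO] end (terminal +0, X#4); searched XX../OX.O to 6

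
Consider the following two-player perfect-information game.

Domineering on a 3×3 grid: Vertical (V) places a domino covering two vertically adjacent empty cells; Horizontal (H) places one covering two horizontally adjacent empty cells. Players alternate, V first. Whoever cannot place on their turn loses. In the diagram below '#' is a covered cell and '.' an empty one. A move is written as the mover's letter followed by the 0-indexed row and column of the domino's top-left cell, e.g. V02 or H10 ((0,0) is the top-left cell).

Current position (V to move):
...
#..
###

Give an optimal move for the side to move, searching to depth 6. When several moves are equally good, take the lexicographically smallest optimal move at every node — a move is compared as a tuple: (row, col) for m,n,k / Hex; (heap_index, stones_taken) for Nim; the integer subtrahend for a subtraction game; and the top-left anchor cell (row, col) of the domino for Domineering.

p1 V@[.../#../###]: V01[.#./##./###]+1* V02[..#/#.#/###]-1
p2 H@[.#./##./###] terminal -1; root [.../#../###] d6

V's best at [.../#../###]: V01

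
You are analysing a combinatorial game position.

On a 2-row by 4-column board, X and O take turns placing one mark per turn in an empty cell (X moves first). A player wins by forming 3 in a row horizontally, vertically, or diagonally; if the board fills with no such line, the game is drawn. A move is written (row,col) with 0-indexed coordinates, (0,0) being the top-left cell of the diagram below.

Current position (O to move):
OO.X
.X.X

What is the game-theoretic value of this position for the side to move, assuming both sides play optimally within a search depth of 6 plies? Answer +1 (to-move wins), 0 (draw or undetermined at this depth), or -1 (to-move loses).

value(OO.X/.X.X, O) = +1

[OO.X/.X.X] O move#1: (0,2):+1/OOOX/.X.X*, (1,0):-1/OO.X/OX.X, (1,2):+0/OO.X/.XOX
[OOOX/.X.X] end (terminal -1, X#2); searched OO.X/.X.X to 6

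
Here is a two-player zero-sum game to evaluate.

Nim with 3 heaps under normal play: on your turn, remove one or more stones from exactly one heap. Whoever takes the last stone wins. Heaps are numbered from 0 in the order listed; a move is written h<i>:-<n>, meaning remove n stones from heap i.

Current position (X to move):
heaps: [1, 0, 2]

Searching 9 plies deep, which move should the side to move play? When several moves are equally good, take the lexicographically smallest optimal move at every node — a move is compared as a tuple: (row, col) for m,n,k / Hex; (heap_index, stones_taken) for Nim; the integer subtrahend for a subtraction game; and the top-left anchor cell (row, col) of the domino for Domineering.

X's best at [(1,0,2)]: h2:-1

ply 1, X at (1,0,2) | h0:-1=-1→(0,0,2); h2:-1=+1→(1,0,1)*; h2:-2=-1→(1,0,0)
ply 2, O at (1,0,1) | h0:-1=-1→(0,0,1)*; h2:-1=-1→(1,0,0)
ply 3, X at (0,0,1) | h2:-1=+1→(0,0,0)*
ply 4: (0,0,0) is terminal -1 (O); from (1,0,2) depth 9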